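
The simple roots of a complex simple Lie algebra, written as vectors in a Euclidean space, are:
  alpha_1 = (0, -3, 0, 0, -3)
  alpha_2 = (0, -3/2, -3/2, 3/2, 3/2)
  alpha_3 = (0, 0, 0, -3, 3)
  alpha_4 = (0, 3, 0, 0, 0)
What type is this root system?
Compute the Cartan integers a_ij = 2(alpha_i, alpha_j)/(alpha_j, alpha_j); the resulting 4x4 Cartan matrix is
[[2, 0, -1, -2], [0, 2, 0, -1], [-1, 0, 2, 0], [-1, -1, 0, 2]].
The roots have two lengths (squared-length ratio 2:1); the short ones are alpha_{2,4}. The associated Dynkin diagram is a chain of 4 nodes with a double edge between the middle two (F_4), so the type is F_4.

F_4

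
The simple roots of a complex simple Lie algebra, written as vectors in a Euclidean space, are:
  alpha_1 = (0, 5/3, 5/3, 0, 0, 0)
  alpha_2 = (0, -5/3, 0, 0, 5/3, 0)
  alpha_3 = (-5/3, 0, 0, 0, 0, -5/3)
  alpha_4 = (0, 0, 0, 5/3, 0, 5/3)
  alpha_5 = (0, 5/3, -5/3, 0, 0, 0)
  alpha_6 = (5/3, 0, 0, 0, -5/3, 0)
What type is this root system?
D_6

Compute the Cartan integers a_ij = 2(alpha_i, alpha_j)/(alpha_j, alpha_j); the resulting 6x6 Cartan matrix is
[[2, -1, 0, 0, 0, 0], [-1, 2, 0, 0, -1, -1], [0, 0, 2, -1, 0, -1], [0, 0, -1, 2, 0, 0], [0, -1, 0, 0, 2, 0], [0, -1, -1, 0, 0, 2]].
All simple roots have the same length, so the diagram is simply laced. The associated Dynkin diagram is a chain of 4 nodes with a fork of two nodes at one end (D_6), so the type is D_6 (the algebra so(12)).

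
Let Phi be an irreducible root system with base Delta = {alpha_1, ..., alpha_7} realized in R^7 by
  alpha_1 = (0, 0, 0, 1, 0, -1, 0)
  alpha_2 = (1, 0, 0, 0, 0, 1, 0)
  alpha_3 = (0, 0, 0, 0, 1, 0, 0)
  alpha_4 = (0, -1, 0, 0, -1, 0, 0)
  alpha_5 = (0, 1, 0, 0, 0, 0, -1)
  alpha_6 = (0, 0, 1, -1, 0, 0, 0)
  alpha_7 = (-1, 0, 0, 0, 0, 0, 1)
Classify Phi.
Compute the Cartan integers a_ij = 2(alpha_i, alpha_j)/(alpha_j, alpha_j); the resulting 7x7 Cartan matrix is
[[2, -1, 0, 0, 0, -1, 0], [-1, 2, 0, 0, 0, 0, -1], [0, 0, 2, -1, 0, 0, 0], [0, 0, -2, 2, -1, 0, 0], [0, 0, 0, -1, 2, 0, -1], [-1, 0, 0, 0, 0, 2, 0], [0, -1, 0, 0, -1, 0, 2]].
The roots have two lengths (squared-length ratio 2:1); the short ones are alpha_{3}. The associated Dynkin diagram is a chain of 7 nodes with a double edge at one end; the terminal node there is the unique short simple root (B_7), so the type is B_7 (the algebra so(15)).

B7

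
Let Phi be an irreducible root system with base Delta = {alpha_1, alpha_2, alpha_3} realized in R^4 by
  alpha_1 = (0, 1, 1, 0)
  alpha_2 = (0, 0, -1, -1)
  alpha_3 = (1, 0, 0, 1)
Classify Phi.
Compute the Cartan integers a_ij = 2(alpha_i, alpha_j)/(alpha_j, alpha_j); the resulting 3x3 Cartan matrix is
[[2, -1, 0], [-1, 2, -1], [0, -1, 2]].
All simple roots have the same length, so the diagram is simply laced. The associated Dynkin diagram is a chain of 3 nodes with single edges (A_3), so the type is A_3 (the algebra sl(4)).

A3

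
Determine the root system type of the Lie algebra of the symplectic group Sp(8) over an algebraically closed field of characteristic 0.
This is sp(8), which has dimension 8(8+1)/2 = 36 and rank 8/2 = 4. In the classification of classical Lie algebras, the symplectic algebra sp(2n) has type C_n; here n = 4, so the Dynkin diagram is a chain of 4 nodes with a double edge at one end; the terminal node there is the unique long simple root (C_4). Hence the type is C_4.

C4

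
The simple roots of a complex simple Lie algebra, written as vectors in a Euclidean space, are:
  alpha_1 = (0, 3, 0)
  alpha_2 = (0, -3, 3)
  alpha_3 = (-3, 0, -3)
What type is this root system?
Compute the Cartan integers a_ij = 2(alpha_i, alpha_j)/(alpha_j, alpha_j); the resulting 3x3 Cartan matrix is
[[2, -1, 0], [-2, 2, -1], [0, -1, 2]].
The roots have two lengths (squared-length ratio 2:1); the short ones are alpha_{1}. The associated Dynkin diagram is a chain of 3 nodes with a double edge at one end; the terminal node there is the unique short simple root (B_3), so the type is B_3 (the algebra so(7)).

B_3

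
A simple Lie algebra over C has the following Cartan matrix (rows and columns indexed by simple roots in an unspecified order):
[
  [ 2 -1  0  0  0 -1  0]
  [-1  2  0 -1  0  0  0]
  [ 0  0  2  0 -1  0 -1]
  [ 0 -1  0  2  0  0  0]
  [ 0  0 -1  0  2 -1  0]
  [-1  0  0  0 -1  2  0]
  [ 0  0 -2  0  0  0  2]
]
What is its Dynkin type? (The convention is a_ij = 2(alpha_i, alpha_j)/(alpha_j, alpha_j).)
C_7

The matrix has rank 7 with 2's on the diagonal. Reading the off-diagonal entries as Dynkin edges (a single edge where a_ij = a_ji = -1; a double or triple edge where a_ij * a_ji = 2 or 3), the diagram is a chain of 7 nodes with a double edge at one end; the terminal node there is the unique long simple root (C_7). One simple-root ordering that puts it in standard form is (alpha_4, alpha_2, alpha_1, alpha_6, alpha_5, alpha_3, alpha_7). So the algebra is type C_7, i.e. sp(14).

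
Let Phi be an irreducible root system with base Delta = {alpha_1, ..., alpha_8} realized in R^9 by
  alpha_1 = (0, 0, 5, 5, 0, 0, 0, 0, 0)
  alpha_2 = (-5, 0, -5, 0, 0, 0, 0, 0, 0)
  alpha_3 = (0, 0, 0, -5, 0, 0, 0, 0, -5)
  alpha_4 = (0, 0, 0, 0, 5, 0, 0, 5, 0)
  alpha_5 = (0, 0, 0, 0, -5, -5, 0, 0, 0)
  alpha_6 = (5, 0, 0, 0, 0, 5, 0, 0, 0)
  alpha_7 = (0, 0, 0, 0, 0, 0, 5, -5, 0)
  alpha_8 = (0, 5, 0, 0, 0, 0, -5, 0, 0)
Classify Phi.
Compute the Cartan integers a_ij = 2(alpha_i, alpha_j)/(alpha_j, alpha_j); the resulting 8x8 Cartan matrix is
[[2, -1, -1, 0, 0, 0, 0, 0], [-1, 2, 0, 0, 0, -1, 0, 0], [-1, 0, 2, 0, 0, 0, 0, 0], [0, 0, 0, 2, -1, 0, -1, 0], [0, 0, 0, -1, 2, -1, 0, 0], [0, -1, 0, 0, -1, 2, 0, 0], [0, 0, 0, -1, 0, 0, 2, -1], [0, 0, 0, 0, 0, 0, -1, 2]].
All simple roots have the same length, so the diagram is simply laced. The associated Dynkin diagram is a chain of 8 nodes with single edges (A_8), so the type is A_8 (the algebra sl(9)).

A8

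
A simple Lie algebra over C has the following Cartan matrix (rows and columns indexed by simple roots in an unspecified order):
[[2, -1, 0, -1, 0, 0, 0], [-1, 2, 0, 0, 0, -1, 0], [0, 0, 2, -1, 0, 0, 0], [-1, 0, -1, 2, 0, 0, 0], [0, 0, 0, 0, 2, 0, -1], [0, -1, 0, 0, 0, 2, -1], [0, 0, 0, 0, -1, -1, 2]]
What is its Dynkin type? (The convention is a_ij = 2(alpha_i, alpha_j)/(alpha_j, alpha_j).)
A_7

The matrix has rank 7 with 2's on the diagonal. Reading the off-diagonal entries as Dynkin edges (a single edge where a_ij = a_ji = -1; a double or triple edge where a_ij * a_ji = 2 or 3), the diagram is a chain of 7 nodes with single edges (A_7). One simple-root ordering that puts it in standard form is (alpha_3, alpha_4, alpha_1, alpha_2, alpha_6, alpha_7, alpha_5). So the algebra is type A_7, i.e. sl(8).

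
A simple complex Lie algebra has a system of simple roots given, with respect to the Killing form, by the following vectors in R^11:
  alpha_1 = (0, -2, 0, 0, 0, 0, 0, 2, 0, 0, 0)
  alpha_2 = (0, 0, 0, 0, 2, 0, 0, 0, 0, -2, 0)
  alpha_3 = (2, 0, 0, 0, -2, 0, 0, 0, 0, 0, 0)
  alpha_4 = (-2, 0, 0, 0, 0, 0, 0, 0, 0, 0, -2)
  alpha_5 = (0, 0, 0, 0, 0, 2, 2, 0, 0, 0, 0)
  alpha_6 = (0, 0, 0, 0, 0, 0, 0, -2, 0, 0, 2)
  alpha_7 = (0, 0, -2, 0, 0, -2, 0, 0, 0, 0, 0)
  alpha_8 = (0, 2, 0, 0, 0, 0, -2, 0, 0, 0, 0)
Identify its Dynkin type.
A_8

Compute the Cartan integers a_ij = 2(alpha_i, alpha_j)/(alpha_j, alpha_j); the resulting 8x8 Cartan matrix is
[[2, 0, 0, 0, 0, -1, 0, -1], [0, 2, -1, 0, 0, 0, 0, 0], [0, -1, 2, -1, 0, 0, 0, 0], [0, 0, -1, 2, 0, -1, 0, 0], [0, 0, 0, 0, 2, 0, -1, -1], [-1, 0, 0, -1, 0, 2, 0, 0], [0, 0, 0, 0, -1, 0, 2, 0], [-1, 0, 0, 0, -1, 0, 0, 2]].
All simple roots have the same length, so the diagram is simply laced. The associated Dynkin diagram is a chain of 8 nodes with single edges (A_8), so the type is A_8 (the algebra sl(9)).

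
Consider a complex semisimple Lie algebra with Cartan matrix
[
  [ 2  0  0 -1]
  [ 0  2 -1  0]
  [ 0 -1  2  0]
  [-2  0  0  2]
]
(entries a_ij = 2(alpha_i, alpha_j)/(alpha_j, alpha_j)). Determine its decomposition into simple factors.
A_2 + B_2

The diagram associated to this matrix has two connected components: the simple roots {alpha_2, alpha_3} form a chain of 2 nodes with single edges (A_2), and {alpha_1, alpha_4} form a chain of 2 nodes with a double edge at one end; the terminal node there is the unique short simple root (B_2). A semisimple Lie algebra decomposes uniquely as the direct sum of simple ideals, one per connected component of its Dynkin diagram, so g ≅ A_2 ⊕ B_2 (dimension 8 + 10 = 18).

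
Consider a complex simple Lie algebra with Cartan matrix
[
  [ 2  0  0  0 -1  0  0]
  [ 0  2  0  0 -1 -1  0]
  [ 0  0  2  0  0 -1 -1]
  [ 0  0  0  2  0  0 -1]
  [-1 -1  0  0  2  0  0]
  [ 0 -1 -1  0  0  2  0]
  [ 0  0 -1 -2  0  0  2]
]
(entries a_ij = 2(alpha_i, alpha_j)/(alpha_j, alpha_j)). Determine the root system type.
The matrix has rank 7 with 2's on the diagonal. Reading the off-diagonal entries as Dynkin edges (a single edge where a_ij = a_ji = -1; a double or triple edge where a_ij * a_ji = 2 or 3), the diagram is a chain of 7 nodes with a double edge at one end; the terminal node there is the unique short simple root (B_7). One simple-root ordering that puts it in standard form is (alpha_1, alpha_5, alpha_2, alpha_6, alpha_3, alpha_7, alpha_4). So the algebra is type B_7, i.e. so(15).

type B_7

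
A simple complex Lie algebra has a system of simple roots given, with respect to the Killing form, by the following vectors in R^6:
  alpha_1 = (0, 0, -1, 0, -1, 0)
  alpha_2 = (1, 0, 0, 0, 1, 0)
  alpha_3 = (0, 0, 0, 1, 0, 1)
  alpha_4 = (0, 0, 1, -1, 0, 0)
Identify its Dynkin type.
Compute the Cartan integers a_ij = 2(alpha_i, alpha_j)/(alpha_j, alpha_j); the resulting 4x4 Cartan matrix is
[[2, -1, 0, -1], [-1, 2, 0, 0], [0, 0, 2, -1], [-1, 0, -1, 2]].
All simple roots have the same length, so the diagram is simply laced. The associated Dynkin diagram is a chain of 4 nodes with single edges (A_4), so the type is A_4 (the algebra sl(5)).

A_4 (sl(5))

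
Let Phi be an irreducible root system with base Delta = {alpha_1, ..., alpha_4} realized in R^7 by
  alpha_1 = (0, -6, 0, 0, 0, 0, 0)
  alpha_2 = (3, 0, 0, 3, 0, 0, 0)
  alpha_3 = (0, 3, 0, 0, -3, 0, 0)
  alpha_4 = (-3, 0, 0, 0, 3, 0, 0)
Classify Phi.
Compute the Cartan integers a_ij = 2(alpha_i, alpha_j)/(alpha_j, alpha_j); the resulting 4x4 Cartan matrix is
[[2, 0, -2, 0], [0, 2, 0, -1], [-1, 0, 2, -1], [0, -1, -1, 2]].
The roots have two lengths (squared-length ratio 2:1); the short ones are alpha_{2,3,4}. The associated Dynkin diagram is a chain of 4 nodes with a double edge at one end; the terminal node there is the unique long simple root (C_4), so the type is C_4 (the algebra sp(8)).

C4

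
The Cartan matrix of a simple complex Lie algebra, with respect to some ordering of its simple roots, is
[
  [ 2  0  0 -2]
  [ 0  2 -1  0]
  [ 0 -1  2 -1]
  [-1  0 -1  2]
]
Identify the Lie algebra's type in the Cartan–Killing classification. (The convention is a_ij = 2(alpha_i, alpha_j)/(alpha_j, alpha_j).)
C4

The matrix has rank 4 with 2's on the diagonal. Reading the off-diagonal entries as Dynkin edges (a single edge where a_ij = a_ji = -1; a double or triple edge where a_ij * a_ji = 2 or 3), the diagram is a chain of 4 nodes with a double edge at one end; the terminal node there is the unique long simple root (C_4). One simple-root ordering that puts it in standard form is (alpha_2, alpha_3, alpha_4, alpha_1). So the algebra is type C_4, i.e. sp(8).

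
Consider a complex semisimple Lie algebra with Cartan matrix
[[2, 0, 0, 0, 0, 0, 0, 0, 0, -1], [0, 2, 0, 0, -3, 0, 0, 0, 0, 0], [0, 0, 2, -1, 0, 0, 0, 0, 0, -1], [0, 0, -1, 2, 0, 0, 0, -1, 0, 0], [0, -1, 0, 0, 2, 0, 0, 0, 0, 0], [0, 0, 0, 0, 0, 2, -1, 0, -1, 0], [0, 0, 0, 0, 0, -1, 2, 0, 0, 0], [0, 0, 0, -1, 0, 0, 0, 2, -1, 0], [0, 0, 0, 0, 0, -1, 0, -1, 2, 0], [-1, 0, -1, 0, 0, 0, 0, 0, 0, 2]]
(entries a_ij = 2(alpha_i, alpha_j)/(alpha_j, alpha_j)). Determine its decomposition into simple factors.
The diagram associated to this matrix has two connected components: the simple roots {alpha_1, alpha_3, alpha_4, alpha_6, alpha_7, alpha_8, alpha_9, alpha_10} form a chain of 8 nodes with single edges (A_8), and {alpha_2, alpha_5} form two nodes joined by a triple edge (G_2). A semisimple Lie algebra decomposes uniquely as the direct sum of simple ideals, one per connected component of its Dynkin diagram, so g ≅ A_8 ⊕ G_2 (dimension 80 + 14 = 94).

type A_8 + type G_2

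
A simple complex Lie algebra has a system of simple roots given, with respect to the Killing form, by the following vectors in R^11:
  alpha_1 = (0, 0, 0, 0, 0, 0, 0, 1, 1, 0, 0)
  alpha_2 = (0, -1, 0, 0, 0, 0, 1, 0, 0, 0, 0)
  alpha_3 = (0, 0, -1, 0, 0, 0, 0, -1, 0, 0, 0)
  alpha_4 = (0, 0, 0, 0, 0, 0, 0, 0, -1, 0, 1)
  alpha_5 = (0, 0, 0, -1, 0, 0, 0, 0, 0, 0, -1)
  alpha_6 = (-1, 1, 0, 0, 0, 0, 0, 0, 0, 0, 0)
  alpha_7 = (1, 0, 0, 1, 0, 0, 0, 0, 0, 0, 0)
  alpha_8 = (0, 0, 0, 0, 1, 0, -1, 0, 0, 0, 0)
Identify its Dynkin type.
A_8 (sl(9))

Compute the Cartan integers a_ij = 2(alpha_i, alpha_j)/(alpha_j, alpha_j); the resulting 8x8 Cartan matrix is
[[2, 0, -1, -1, 0, 0, 0, 0], [0, 2, 0, 0, 0, -1, 0, -1], [-1, 0, 2, 0, 0, 0, 0, 0], [-1, 0, 0, 2, -1, 0, 0, 0], [0, 0, 0, -1, 2, 0, -1, 0], [0, -1, 0, 0, 0, 2, -1, 0], [0, 0, 0, 0, -1, -1, 2, 0], [0, -1, 0, 0, 0, 0, 0, 2]].
All simple roots have the same length, so the diagram is simply laced. The associated Dynkin diagram is a chain of 8 nodes with single edges (A_8), so the type is A_8 (the algebra sl(9)).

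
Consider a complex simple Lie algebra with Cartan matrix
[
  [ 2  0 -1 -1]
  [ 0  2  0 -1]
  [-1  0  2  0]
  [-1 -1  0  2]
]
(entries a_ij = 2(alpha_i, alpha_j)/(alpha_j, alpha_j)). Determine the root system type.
type A_4

The matrix has rank 4 with 2's on the diagonal. Reading the off-diagonal entries as Dynkin edges (a single edge where a_ij = a_ji = -1; a double or triple edge where a_ij * a_ji = 2 or 3), the diagram is a chain of 4 nodes with single edges (A_4). One simple-root ordering that puts it in standard form is (alpha_2, alpha_4, alpha_1, alpha_3). So the algebra is type A_4, i.e. sl(5).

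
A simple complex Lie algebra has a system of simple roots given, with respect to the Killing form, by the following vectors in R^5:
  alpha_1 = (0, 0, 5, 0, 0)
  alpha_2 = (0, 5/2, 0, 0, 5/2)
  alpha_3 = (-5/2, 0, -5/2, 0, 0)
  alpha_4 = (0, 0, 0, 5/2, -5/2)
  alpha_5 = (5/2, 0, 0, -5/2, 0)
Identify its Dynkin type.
C_5 (sp(10))

Compute the Cartan integers a_ij = 2(alpha_i, alpha_j)/(alpha_j, alpha_j); the resulting 5x5 Cartan matrix is
[[2, 0, -2, 0, 0], [0, 2, 0, -1, 0], [-1, 0, 2, 0, -1], [0, -1, 0, 2, -1], [0, 0, -1, -1, 2]].
The roots have two lengths (squared-length ratio 2:1); the short ones are alpha_{2,3,4,5}. The associated Dynkin diagram is a chain of 5 nodes with a double edge at one end; the terminal node there is the unique long simple root (C_5), so the type is C_5 (the algebra sp(10)).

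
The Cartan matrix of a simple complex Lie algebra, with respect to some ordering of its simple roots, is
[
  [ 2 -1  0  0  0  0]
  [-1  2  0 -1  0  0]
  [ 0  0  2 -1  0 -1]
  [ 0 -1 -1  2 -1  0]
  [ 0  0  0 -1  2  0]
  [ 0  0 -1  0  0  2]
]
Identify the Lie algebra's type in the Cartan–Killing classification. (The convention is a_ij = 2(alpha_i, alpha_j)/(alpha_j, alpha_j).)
The matrix has rank 6 with 2's on the diagonal. Reading the off-diagonal entries as Dynkin edges (a single edge where a_ij = a_ji = -1; a double or triple edge where a_ij * a_ji = 2 or 3), the diagram is a chain of 5 nodes with one extra node attached to the third node from one end (E_6). One simple-root ordering that puts it in standard form is (alpha_6, alpha_5, alpha_3, alpha_4, alpha_2, alpha_1). So the algebra is type E_6.

E6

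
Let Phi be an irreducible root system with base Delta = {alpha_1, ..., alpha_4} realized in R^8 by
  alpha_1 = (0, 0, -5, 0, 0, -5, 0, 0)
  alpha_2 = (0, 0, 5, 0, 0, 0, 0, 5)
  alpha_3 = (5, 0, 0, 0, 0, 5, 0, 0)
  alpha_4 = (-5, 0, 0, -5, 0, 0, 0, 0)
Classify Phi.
Compute the Cartan integers a_ij = 2(alpha_i, alpha_j)/(alpha_j, alpha_j); the resulting 4x4 Cartan matrix is
[[2, -1, -1, 0], [-1, 2, 0, 0], [-1, 0, 2, -1], [0, 0, -1, 2]].
All simple roots have the same length, so the diagram is simply laced. The associated Dynkin diagram is a chain of 4 nodes with single edges (A_4), so the type is A_4 (the algebra sl(5)).

A4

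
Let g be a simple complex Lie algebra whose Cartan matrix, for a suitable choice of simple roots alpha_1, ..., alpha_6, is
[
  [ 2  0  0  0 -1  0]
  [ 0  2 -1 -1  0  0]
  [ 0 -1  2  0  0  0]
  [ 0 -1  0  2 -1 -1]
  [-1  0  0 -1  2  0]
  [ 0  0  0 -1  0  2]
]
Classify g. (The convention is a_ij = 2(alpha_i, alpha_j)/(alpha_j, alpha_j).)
E6

The matrix has rank 6 with 2's on the diagonal. Reading the off-diagonal entries as Dynkin edges (a single edge where a_ij = a_ji = -1; a double or triple edge where a_ij * a_ji = 2 or 3), the diagram is a chain of 5 nodes with one extra node attached to the third node from one end (E_6). One simple-root ordering that puts it in standard form is (alpha_3, alpha_6, alpha_2, alpha_4, alpha_5, alpha_1). So the algebra is type E_6.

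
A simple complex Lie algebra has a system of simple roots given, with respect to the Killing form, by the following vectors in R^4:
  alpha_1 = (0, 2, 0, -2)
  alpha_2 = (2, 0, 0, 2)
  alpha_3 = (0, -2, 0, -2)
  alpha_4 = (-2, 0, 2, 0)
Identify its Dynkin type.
Compute the Cartan integers a_ij = 2(alpha_i, alpha_j)/(alpha_j, alpha_j); the resulting 4x4 Cartan matrix is
[[2, -1, 0, 0], [-1, 2, -1, -1], [0, -1, 2, 0], [0, -1, 0, 2]].
All simple roots have the same length, so the diagram is simply laced. The associated Dynkin diagram is a chain of 2 nodes with a fork of two nodes at one end (D_4), so the type is D_4 (the algebra so(8)).

D4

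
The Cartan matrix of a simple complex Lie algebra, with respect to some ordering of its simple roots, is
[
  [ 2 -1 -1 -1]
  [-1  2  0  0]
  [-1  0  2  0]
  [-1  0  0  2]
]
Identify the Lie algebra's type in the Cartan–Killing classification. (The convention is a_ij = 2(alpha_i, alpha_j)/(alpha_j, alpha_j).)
The matrix has rank 4 with 2's on the diagonal. Reading the off-diagonal entries as Dynkin edges (a single edge where a_ij = a_ji = -1; a double or triple edge where a_ij * a_ji = 2 or 3), the diagram is a chain of 2 nodes with a fork of two nodes at one end (D_4). One simple-root ordering that puts it in standard form is (alpha_4, alpha_1, alpha_3, alpha_2). So the algebra is type D_4, i.e. so(8).

D_4 (so(8))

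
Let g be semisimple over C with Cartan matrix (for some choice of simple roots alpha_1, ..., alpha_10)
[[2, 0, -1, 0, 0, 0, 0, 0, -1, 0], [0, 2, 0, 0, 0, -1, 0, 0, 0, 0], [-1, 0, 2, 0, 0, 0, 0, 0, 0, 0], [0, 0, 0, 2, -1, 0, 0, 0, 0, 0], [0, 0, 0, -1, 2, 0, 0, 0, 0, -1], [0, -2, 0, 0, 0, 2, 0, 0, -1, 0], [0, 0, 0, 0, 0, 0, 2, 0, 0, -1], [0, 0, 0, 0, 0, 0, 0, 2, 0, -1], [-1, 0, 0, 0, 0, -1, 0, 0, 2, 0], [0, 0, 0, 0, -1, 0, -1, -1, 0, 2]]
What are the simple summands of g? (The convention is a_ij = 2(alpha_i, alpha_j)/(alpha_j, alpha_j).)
B_5 (so(11)) ⊕ D_5 (so(10))

The diagram associated to this matrix has two connected components: the simple roots {alpha_1, alpha_2, alpha_3, alpha_6, alpha_9} form a chain of 5 nodes with a double edge at one end; the terminal node there is the unique short simple root (B_5), and {alpha_4, alpha_5, alpha_7, alpha_8, alpha_10} form a chain of 3 nodes with a fork of two nodes at one end (D_5). A semisimple Lie algebra decomposes uniquely as the direct sum of simple ideals, one per connected component of its Dynkin diagram, so g ≅ B_5 ⊕ D_5 (dimension 55 + 45 = 100).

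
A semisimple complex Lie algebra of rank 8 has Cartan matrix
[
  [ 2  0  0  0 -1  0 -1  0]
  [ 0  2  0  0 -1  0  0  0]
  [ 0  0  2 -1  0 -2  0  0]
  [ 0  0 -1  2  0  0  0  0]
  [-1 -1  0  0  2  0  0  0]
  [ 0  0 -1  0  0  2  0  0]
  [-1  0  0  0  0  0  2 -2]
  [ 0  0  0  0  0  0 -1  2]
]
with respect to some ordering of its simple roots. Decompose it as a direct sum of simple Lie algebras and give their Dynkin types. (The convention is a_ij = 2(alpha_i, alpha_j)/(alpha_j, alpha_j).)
The diagram associated to this matrix has two connected components: the simple roots {alpha_3, alpha_4, alpha_6} form a chain of 3 nodes with a double edge at one end; the terminal node there is the unique short simple root (B_3), and {alpha_1, alpha_2, alpha_5, alpha_7, alpha_8} form a chain of 5 nodes with a double edge at one end; the terminal node there is the unique short simple root (B_5). A semisimple Lie algebra decomposes uniquely as the direct sum of simple ideals, one per connected component of its Dynkin diagram, so g ≅ B_3 ⊕ B_5 (dimension 21 + 55 = 76).

B_3 (so(7)) + B_5 (so(11))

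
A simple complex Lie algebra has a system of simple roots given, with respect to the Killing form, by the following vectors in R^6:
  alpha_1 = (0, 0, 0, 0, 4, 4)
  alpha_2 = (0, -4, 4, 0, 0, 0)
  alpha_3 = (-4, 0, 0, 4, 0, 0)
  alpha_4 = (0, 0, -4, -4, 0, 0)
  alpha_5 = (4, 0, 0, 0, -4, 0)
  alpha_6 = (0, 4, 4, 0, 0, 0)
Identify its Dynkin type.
Compute the Cartan integers a_ij = 2(alpha_i, alpha_j)/(alpha_j, alpha_j); the resulting 6x6 Cartan matrix is
[[2, 0, 0, 0, -1, 0], [0, 2, 0, -1, 0, 0], [0, 0, 2, -1, -1, 0], [0, -1, -1, 2, 0, -1], [-1, 0, -1, 0, 2, 0], [0, 0, 0, -1, 0, 2]].
All simple roots have the same length, so the diagram is simply laced. The associated Dynkin diagram is a chain of 4 nodes with a fork of two nodes at one end (D_6), so the type is D_6 (the algebra so(12)).

type D_6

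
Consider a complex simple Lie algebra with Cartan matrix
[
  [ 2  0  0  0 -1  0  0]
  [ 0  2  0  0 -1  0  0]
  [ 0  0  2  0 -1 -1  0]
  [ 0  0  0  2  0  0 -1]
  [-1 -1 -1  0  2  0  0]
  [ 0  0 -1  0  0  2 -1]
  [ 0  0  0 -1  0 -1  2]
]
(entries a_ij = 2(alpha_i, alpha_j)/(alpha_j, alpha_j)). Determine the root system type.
The matrix has rank 7 with 2's on the diagonal. Reading the off-diagonal entries as Dynkin edges (a single edge where a_ij = a_ji = -1; a double or triple edge where a_ij * a_ji = 2 or 3), the diagram is a chain of 5 nodes with a fork of two nodes at one end (D_7). One simple-root ordering that puts it in standard form is (alpha_4, alpha_7, alpha_6, alpha_3, alpha_5, alpha_2, alpha_1). So the algebra is type D_7, i.e. so(14).

D7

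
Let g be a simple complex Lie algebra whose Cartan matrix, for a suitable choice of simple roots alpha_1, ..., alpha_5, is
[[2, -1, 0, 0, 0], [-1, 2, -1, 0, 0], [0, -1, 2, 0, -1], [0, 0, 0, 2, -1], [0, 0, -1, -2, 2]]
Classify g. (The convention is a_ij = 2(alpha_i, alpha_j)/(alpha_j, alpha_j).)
B5

The matrix has rank 5 with 2's on the diagonal. Reading the off-diagonal entries as Dynkin edges (a single edge where a_ij = a_ji = -1; a double or triple edge where a_ij * a_ji = 2 or 3), the diagram is a chain of 5 nodes with a double edge at one end; the terminal node there is the unique short simple root (B_5). One simple-root ordering that puts it in standard form is (alpha_1, alpha_2, alpha_3, alpha_5, alpha_4). So the algebra is type B_5, i.e. so(11).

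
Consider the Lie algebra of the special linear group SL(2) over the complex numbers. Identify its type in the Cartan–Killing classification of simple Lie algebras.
This is sl(2), which has dimension 2^2 - 1 = 3 and rank 2 - 1 = 1 (a Cartan subalgebra is the diagonal traceless matrices). In the classification of classical Lie algebras, the special linear algebra sl(n+1) has type A_n; here n = 1, so the Dynkin diagram is a chain of 1 nodes with single edges (A_1). Hence the type is A_1.

A_1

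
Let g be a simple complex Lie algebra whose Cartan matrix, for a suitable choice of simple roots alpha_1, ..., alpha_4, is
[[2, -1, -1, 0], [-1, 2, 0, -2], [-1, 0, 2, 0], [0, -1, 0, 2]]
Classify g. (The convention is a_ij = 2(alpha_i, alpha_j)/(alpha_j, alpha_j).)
The matrix has rank 4 with 2's on the diagonal. Reading the off-diagonal entries as Dynkin edges (a single edge where a_ij = a_ji = -1; a double or triple edge where a_ij * a_ji = 2 or 3), the diagram is a chain of 4 nodes with a double edge at one end; the terminal node there is the unique short simple root (B_4). One simple-root ordering that puts it in standard form is (alpha_3, alpha_1, alpha_2, alpha_4). So the algebra is type B_4, i.e. so(9).

B_4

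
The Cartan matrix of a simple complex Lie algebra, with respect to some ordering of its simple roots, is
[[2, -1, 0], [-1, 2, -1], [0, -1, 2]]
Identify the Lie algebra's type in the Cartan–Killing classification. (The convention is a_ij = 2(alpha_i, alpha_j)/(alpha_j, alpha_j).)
A_3

The matrix has rank 3 with 2's on the diagonal. Reading the off-diagonal entries as Dynkin edges (a single edge where a_ij = a_ji = -1; a double or triple edge where a_ij * a_ji = 2 or 3), the diagram is a chain of 3 nodes with single edges (A_3). One simple-root ordering that puts it in standard form is (alpha_3, alpha_2, alpha_1). So the algebra is type A_3, i.e. sl(4).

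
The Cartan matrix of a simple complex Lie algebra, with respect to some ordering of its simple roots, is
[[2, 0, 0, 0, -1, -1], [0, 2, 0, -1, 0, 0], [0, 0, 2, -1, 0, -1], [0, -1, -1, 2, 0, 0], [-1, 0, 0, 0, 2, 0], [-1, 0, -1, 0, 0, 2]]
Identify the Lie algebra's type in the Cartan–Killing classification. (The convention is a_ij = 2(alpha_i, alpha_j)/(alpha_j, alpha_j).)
type A_6

The matrix has rank 6 with 2's on the diagonal. Reading the off-diagonal entries as Dynkin edges (a single edge where a_ij = a_ji = -1; a double or triple edge where a_ij * a_ji = 2 or 3), the diagram is a chain of 6 nodes with single edges (A_6). One simple-root ordering that puts it in standard form is (alpha_2, alpha_4, alpha_3, alpha_6, alpha_1, alpha_5). So the algebra is type A_6, i.e. sl(7).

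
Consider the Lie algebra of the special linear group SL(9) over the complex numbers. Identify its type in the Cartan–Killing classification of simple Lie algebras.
A_8

This is sl(9), which has dimension 9^2 - 1 = 80 and rank 9 - 1 = 8 (a Cartan subalgebra is the diagonal traceless matrices). In the classification of classical Lie algebras, the special linear algebra sl(n+1) has type A_n; here n = 8, so the Dynkin diagram is a chain of 8 nodes with single edges (A_8). Hence the type is A_8.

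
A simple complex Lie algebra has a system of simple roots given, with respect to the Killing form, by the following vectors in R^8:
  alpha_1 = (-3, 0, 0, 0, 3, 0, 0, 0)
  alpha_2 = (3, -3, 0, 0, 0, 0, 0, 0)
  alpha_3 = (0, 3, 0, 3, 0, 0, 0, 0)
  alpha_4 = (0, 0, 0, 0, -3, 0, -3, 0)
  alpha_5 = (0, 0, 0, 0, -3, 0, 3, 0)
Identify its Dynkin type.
type D_5

Compute the Cartan integers a_ij = 2(alpha_i, alpha_j)/(alpha_j, alpha_j); the resulting 5x5 Cartan matrix is
[[2, -1, 0, -1, -1], [-1, 2, -1, 0, 0], [0, -1, 2, 0, 0], [-1, 0, 0, 2, 0], [-1, 0, 0, 0, 2]].
All simple roots have the same length, so the diagram is simply laced. The associated Dynkin diagram is a chain of 3 nodes with a fork of two nodes at one end (D_5), so the type is D_5 (the algebra so(10)).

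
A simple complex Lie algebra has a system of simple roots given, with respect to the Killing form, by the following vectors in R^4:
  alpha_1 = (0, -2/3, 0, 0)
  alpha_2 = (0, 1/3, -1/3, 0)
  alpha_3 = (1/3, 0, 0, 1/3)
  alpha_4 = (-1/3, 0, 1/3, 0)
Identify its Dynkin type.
C_4 (sp(8))

Compute the Cartan integers a_ij = 2(alpha_i, alpha_j)/(alpha_j, alpha_j); the resulting 4x4 Cartan matrix is
[[2, -2, 0, 0], [-1, 2, 0, -1], [0, 0, 2, -1], [0, -1, -1, 2]].
The roots have two lengths (squared-length ratio 2:1); the short ones are alpha_{2,3,4}. The associated Dynkin diagram is a chain of 4 nodes with a double edge at one end; the terminal node there is the unique long simple root (C_4), so the type is C_4 (the algebra sp(8)).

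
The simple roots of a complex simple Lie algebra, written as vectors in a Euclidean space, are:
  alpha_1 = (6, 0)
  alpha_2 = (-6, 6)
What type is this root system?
Compute the Cartan integers a_ij = 2(alpha_i, alpha_j)/(alpha_j, alpha_j); the resulting 2x2 Cartan matrix is
[[2, -1], [-2, 2]].
The roots have two lengths (squared-length ratio 2:1); the short ones are alpha_{1}. The associated Dynkin diagram is a chain of 2 nodes with a double edge at one end; the terminal node there is the unique short simple root (B_2), so the type is B_2 (the algebra so(5)).

type B_2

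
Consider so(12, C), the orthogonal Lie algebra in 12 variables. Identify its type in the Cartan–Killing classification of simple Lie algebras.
This is so(12) with 12 even, which has dimension 12(12-1)/2 = 66 and rank 12/2 = 6. In the classification of classical Lie algebras, the orthogonal algebra so(2n) in an even number of variables has type D_n; here n = 6, so the Dynkin diagram is a chain of 4 nodes with a fork of two nodes at one end (D_6). Hence the type is D_6.

type D_6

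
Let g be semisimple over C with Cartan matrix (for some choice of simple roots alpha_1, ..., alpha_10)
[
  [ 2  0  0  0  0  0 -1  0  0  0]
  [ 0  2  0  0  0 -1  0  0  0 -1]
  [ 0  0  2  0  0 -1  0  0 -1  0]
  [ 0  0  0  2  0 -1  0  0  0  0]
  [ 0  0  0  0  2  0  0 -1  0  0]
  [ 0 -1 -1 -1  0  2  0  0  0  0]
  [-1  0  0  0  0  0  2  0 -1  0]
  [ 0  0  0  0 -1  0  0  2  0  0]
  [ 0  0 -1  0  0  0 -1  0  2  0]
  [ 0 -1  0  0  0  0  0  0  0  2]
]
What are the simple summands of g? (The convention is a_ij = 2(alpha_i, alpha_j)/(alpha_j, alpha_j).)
The diagram associated to this matrix has two connected components: the simple roots {alpha_5, alpha_8} form a chain of 2 nodes with single edges (A_2), and {alpha_1, alpha_2, alpha_3, alpha_4, alpha_6, alpha_7, alpha_9, alpha_10} form a chain of 7 nodes with one extra node attached to the third node from one end (E_8). A semisimple Lie algebra decomposes uniquely as the direct sum of simple ideals, one per connected component of its Dynkin diagram, so g ≅ A_2 ⊕ E_8 (dimension 8 + 248 = 256).

A2 + E8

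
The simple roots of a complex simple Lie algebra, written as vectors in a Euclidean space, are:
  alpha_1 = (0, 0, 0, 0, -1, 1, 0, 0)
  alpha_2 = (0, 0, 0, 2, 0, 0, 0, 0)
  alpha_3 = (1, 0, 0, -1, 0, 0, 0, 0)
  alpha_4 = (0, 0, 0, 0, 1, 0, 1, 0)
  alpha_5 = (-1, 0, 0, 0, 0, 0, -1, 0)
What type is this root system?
Compute the Cartan integers a_ij = 2(alpha_i, alpha_j)/(alpha_j, alpha_j); the resulting 5x5 Cartan matrix is
[[2, 0, 0, -1, 0], [0, 2, -2, 0, 0], [0, -1, 2, 0, -1], [-1, 0, 0, 2, -1], [0, 0, -1, -1, 2]].
The roots have two lengths (squared-length ratio 2:1); the short ones are alpha_{1,3,4,5}. The associated Dynkin diagram is a chain of 5 nodes with a double edge at one end; the terminal node there is the unique long simple root (C_5), so the type is C_5 (the algebra sp(10)).

C_5 (sp(10))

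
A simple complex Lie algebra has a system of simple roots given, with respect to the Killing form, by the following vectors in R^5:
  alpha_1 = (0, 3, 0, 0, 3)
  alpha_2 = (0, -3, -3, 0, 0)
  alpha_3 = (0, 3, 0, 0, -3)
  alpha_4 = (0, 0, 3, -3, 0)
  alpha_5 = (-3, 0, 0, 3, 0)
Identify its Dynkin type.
Compute the Cartan integers a_ij = 2(alpha_i, alpha_j)/(alpha_j, alpha_j); the resulting 5x5 Cartan matrix is
[[2, -1, 0, 0, 0], [-1, 2, -1, -1, 0], [0, -1, 2, 0, 0], [0, -1, 0, 2, -1], [0, 0, 0, -1, 2]].
All simple roots have the same length, so the diagram is simply laced. The associated Dynkin diagram is a chain of 3 nodes with a fork of two nodes at one end (D_5), so the type is D_5 (the algebra so(10)).

D5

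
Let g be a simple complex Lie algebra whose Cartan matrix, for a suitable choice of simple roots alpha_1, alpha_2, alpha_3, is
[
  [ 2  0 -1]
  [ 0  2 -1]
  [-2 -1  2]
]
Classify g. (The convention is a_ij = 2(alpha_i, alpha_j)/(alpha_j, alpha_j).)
The matrix has rank 3 with 2's on the diagonal. Reading the off-diagonal entries as Dynkin edges (a single edge where a_ij = a_ji = -1; a double or triple edge where a_ij * a_ji = 2 or 3), the diagram is a chain of 3 nodes with a double edge at one end; the terminal node there is the unique short simple root (B_3). One simple-root ordering that puts it in standard form is (alpha_2, alpha_3, alpha_1). So the algebra is type B_3, i.e. so(7).

type B_3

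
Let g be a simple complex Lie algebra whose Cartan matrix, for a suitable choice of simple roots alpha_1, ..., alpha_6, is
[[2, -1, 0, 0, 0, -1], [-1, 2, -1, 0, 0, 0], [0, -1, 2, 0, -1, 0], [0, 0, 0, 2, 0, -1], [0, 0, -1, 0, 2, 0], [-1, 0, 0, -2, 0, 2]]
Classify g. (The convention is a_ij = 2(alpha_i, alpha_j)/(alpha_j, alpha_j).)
type B_6

The matrix has rank 6 with 2's on the diagonal. Reading the off-diagonal entries as Dynkin edges (a single edge where a_ij = a_ji = -1; a double or triple edge where a_ij * a_ji = 2 or 3), the diagram is a chain of 6 nodes with a double edge at one end; the terminal node there is the unique short simple root (B_6). One simple-root ordering that puts it in standard form is (alpha_5, alpha_3, alpha_2, alpha_1, alpha_6, alpha_4). So the algebra is type B_6, i.e. so(13).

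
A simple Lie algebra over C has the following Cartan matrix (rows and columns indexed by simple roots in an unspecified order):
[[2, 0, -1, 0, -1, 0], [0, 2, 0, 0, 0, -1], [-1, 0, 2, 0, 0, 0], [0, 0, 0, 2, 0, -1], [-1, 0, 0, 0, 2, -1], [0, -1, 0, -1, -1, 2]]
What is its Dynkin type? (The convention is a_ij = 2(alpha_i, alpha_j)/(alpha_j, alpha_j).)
The matrix has rank 6 with 2's on the diagonal. Reading the off-diagonal entries as Dynkin edges (a single edge where a_ij = a_ji = -1; a double or triple edge where a_ij * a_ji = 2 or 3), the diagram is a chain of 4 nodes with a fork of two nodes at one end (D_6). One simple-root ordering that puts it in standard form is (alpha_3, alpha_1, alpha_5, alpha_6, alpha_4, alpha_2). So the algebra is type D_6, i.e. so(12).

D6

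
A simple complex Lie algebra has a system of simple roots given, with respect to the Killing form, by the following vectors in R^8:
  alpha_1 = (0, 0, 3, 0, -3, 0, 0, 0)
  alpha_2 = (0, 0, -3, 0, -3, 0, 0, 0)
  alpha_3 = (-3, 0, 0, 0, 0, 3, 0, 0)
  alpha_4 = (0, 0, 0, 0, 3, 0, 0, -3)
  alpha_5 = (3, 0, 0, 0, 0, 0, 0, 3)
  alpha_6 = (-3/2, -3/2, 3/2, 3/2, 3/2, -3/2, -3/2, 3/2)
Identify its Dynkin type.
Compute the Cartan integers a_ij = 2(alpha_i, alpha_j)/(alpha_j, alpha_j); the resulting 6x6 Cartan matrix is
[[2, 0, 0, -1, 0, 0], [0, 2, 0, -1, 0, -1], [0, 0, 2, 0, -1, 0], [-1, -1, 0, 2, -1, 0], [0, 0, -1, -1, 2, 0], [0, -1, 0, 0, 0, 2]].
All simple roots have the same length, so the diagram is simply laced. The associated Dynkin diagram is a chain of 5 nodes with one extra node attached to the third node from one end (E_6), so the type is E_6.

E_6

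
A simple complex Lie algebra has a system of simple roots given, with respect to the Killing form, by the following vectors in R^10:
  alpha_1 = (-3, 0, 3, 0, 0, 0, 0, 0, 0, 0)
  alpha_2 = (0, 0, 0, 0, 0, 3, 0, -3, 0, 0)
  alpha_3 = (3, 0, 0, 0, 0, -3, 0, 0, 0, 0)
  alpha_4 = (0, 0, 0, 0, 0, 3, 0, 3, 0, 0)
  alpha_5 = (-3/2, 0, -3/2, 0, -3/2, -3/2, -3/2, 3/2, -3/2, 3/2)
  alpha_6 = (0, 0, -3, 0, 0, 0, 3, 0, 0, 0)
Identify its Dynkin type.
Compute the Cartan integers a_ij = 2(alpha_i, alpha_j)/(alpha_j, alpha_j); the resulting 6x6 Cartan matrix is
[[2, 0, -1, 0, 0, -1], [0, 2, -1, 0, -1, 0], [-1, -1, 2, -1, 0, 0], [0, 0, -1, 2, 0, 0], [0, -1, 0, 0, 2, 0], [-1, 0, 0, 0, 0, 2]].
All simple roots have the same length, so the diagram is simply laced. The associated Dynkin diagram is a chain of 5 nodes with one extra node attached to the third node from one end (E_6), so the type is E_6.

E_6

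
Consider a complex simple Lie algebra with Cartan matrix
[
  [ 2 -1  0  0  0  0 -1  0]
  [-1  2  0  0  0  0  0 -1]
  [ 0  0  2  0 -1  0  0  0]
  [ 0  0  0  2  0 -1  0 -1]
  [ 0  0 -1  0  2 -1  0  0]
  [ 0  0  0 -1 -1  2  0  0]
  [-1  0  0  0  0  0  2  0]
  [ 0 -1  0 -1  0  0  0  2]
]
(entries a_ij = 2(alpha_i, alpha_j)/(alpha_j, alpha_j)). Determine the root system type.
A8

The matrix has rank 8 with 2's on the diagonal. Reading the off-diagonal entries as Dynkin edges (a single edge where a_ij = a_ji = -1; a double or triple edge where a_ij * a_ji = 2 or 3), the diagram is a chain of 8 nodes with single edges (A_8). One simple-root ordering that puts it in standard form is (alpha_3, alpha_5, alpha_6, alpha_4, alpha_8, alpha_2, alpha_1, alpha_7). So the algebra is type A_8, i.e. sl(9).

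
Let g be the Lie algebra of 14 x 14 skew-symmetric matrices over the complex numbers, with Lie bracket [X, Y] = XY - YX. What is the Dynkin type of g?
D_7 (so(14))

This is so(14) with 14 even, which has dimension 14(14-1)/2 = 91 and rank 14/2 = 7. In the classification of classical Lie algebras, the orthogonal algebra so(2n) in an even number of variables has type D_n; here n = 7, so the Dynkin diagram is a chain of 5 nodes with a fork of two nodes at one end (D_7). Hence the type is D_7.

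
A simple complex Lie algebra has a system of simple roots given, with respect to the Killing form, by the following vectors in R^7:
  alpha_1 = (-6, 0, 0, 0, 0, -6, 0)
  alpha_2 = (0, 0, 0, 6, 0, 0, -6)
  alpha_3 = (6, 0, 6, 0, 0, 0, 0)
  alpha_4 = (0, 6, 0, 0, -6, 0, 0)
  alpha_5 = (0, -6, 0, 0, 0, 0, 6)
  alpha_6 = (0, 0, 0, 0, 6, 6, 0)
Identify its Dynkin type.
A_6 (sl(7))

Compute the Cartan integers a_ij = 2(alpha_i, alpha_j)/(alpha_j, alpha_j); the resulting 6x6 Cartan matrix is
[[2, 0, -1, 0, 0, -1], [0, 2, 0, 0, -1, 0], [-1, 0, 2, 0, 0, 0], [0, 0, 0, 2, -1, -1], [0, -1, 0, -1, 2, 0], [-1, 0, 0, -1, 0, 2]].
All simple roots have the same length, so the diagram is simply laced. The associated Dynkin diagram is a chain of 6 nodes with single edges (A_6), so the type is A_6 (the algebra sl(7)).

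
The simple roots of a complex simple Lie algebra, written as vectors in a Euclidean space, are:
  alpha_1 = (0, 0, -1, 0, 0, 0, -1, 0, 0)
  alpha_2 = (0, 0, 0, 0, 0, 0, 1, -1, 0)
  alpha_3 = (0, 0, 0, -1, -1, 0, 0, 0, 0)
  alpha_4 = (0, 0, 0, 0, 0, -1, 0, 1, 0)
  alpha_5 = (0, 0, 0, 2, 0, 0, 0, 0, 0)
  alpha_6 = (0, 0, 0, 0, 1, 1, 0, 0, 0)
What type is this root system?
C_6 (sp(12))

Compute the Cartan integers a_ij = 2(alpha_i, alpha_j)/(alpha_j, alpha_j); the resulting 6x6 Cartan matrix is
[[2, -1, 0, 0, 0, 0], [-1, 2, 0, -1, 0, 0], [0, 0, 2, 0, -1, -1], [0, -1, 0, 2, 0, -1], [0, 0, -2, 0, 2, 0], [0, 0, -1, -1, 0, 2]].
The roots have two lengths (squared-length ratio 2:1); the short ones are alpha_{1,2,3,4,6}. The associated Dynkin diagram is a chain of 6 nodes with a double edge at one end; the terminal node there is the unique long simple root (C_6), so the type is C_6 (the algebra sp(12)).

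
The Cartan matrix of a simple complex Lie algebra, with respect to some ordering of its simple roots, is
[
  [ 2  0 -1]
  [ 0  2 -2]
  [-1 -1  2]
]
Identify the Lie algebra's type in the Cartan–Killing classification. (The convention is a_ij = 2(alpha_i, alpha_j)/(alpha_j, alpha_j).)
type C_3

The matrix has rank 3 with 2's on the diagonal. Reading the off-diagonal entries as Dynkin edges (a single edge where a_ij = a_ji = -1; a double or triple edge where a_ij * a_ji = 2 or 3), the diagram is a chain of 3 nodes with a double edge at one end; the terminal node there is the unique long simple root (C_3). One simple-root ordering that puts it in standard form is (alpha_1, alpha_3, alpha_2). So the algebra is type C_3, i.e. sp(6).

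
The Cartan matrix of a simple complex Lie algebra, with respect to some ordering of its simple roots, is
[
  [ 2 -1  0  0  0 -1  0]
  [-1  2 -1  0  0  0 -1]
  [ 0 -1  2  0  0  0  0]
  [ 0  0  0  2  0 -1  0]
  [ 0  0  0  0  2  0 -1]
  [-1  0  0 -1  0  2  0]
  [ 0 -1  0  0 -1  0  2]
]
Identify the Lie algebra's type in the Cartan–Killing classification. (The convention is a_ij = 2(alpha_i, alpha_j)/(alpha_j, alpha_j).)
The matrix has rank 7 with 2's on the diagonal. Reading the off-diagonal entries as Dynkin edges (a single edge where a_ij = a_ji = -1; a double or triple edge where a_ij * a_ji = 2 or 3), the diagram is a chain of 6 nodes with one extra node attached to the third node from one end (E_7). One simple-root ordering that puts it in standard form is (alpha_5, alpha_3, alpha_7, alpha_2, alpha_1, alpha_6, alpha_4). So the algebra is type E_7.

E7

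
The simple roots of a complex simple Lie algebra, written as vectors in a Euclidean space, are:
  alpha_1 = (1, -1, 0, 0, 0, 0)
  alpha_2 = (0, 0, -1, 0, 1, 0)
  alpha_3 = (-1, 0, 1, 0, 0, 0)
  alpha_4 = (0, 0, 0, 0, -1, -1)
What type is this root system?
type A_4

Compute the Cartan integers a_ij = 2(alpha_i, alpha_j)/(alpha_j, alpha_j); the resulting 4x4 Cartan matrix is
[[2, 0, -1, 0], [0, 2, -1, -1], [-1, -1, 2, 0], [0, -1, 0, 2]].
All simple roots have the same length, so the diagram is simply laced. The associated Dynkin diagram is a chain of 4 nodes with single edges (A_4), so the type is A_4 (the algebra sl(5)).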